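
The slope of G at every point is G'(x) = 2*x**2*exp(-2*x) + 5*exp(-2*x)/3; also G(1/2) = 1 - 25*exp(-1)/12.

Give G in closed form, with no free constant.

G(x) = -(3*x**2 + 3*x - 3*exp(2*x) + 4)*exp(-2*x)/3

G'(x) has the shape u'v + uv' for u = -x**2 - x - 4/3 and v = exp(-2*x) — it is the derivative of the product u*v.
A general antiderivative is (-3*x**2 - 3*x - 4)*exp(-2*x)/3 + C.
The condition gives C = 1 - 25*exp(-1)/12 - (-25*exp(-1)/12) = 1.
So G(x) = -(3*x**2 + 3*x - 3*exp(2*x) + 4)*exp(-2*x)/3.
Check: d/dx[-(3*x**2 + 3*x - 3*exp(2*x) + 4)*exp(-2*x)/3] = (6*x**2 + 5)*exp(-2*x)/3, which equals G'(x).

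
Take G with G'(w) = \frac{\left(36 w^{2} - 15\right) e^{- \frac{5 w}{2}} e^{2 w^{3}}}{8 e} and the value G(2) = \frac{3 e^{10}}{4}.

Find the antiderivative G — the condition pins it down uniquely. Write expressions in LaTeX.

G'(w) matches the chain-rule pattern g'(h)*h' with inner function h(w) = 2 w^{3} - \frac{5 w}{2} - 1; substituting u = h(w) collapses the integral.
A general antiderivative is \frac{3 e^{2 w^{3} - \frac{5 w}{2} - 1}}{4} + C.
The condition gives C = \frac{3 e^{10}}{4} - (\frac{3 e^{10}}{4}) = 0.
So G(w) = \frac{3 e^{2 w^{3} - \frac{5 w}{2} - 1}}{4}.
Check: d/dw[\frac{3 e^{2 w^{3} - \frac{5 w}{2} - 1}}{4}] = \frac{\left(36 w^{2} - 15\right) e^{- \frac{5 w}{2}} e^{2 w^{3}}}{8 e} = G'(w).

G(w) = \frac{3 e^{2 w^{3} - \frac{5 w}{2} - 1}}{4}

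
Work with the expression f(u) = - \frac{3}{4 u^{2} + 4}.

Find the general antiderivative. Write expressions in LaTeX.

F(u) = - \frac{3 \operatorname{atan}{\left(u \right)}}{4} + C

Since d/du undoes antidifferentiation here, F'(u) = f(u) is required of F(u).
Check: d/du[- \frac{3 \operatorname{atan}{\left(u \right)}}{4}] = - \frac{3}{4 u^{2} + 4} = f(u).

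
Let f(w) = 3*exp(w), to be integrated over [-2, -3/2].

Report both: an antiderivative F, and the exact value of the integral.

Recover f(w) by differentiating a candidate F(w); any mismatch rules it out.
F(w) = 3*exp(w) is an antiderivative of f.
Check: d/dw[3*exp(w)] = 3*exp(w) = f(w).
F(-3/2) = 3*exp(-3/2); F(-2) = 3*exp(-2).
Integral = F(-3/2) - F(-2) = -3*exp(-2) + 3*exp(-3/2).

Antiderivative: F(w) = 3*exp(w); value = -3*exp(-2) + 3*exp(-3/2)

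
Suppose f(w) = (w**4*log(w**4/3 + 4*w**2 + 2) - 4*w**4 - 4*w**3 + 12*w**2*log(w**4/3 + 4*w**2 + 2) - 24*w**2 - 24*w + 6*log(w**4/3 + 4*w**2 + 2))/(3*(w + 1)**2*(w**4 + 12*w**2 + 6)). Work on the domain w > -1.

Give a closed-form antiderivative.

f has the shape u'v + uv' for u = -1/(3*w + 3) and v = log(w**4/3 + 4*w**2 + 2) — it is the derivative of the product u*v.
Check: d/dw[-log(w**4/3 + 4*w**2 + 2)/(3*(w + 1))] = (w**4*log(w**4/3 + 4*w**2 + 2) - 4*w**4 - 4*w**3 + 12*w**2*log(w**4/3 + 4*w**2 + 2) - 24*w**2 - 24*w + 6*log(w**4/3 + 4*w**2 + 2))/(3*w**6 + 6*w**5 + 39*w**4 + 72*w**3 + 54*w**2 + 36*w + 18), which equals f(w).

An antiderivative is F(w) = -log(w**4/3 + 4*w**2 + 2)/(3*(w + 1)).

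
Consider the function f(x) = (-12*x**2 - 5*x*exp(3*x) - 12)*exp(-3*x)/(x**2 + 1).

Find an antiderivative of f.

An antiderivative is F(x) = -5*log(x**2/2 + 1/2)/2 + 4*exp(-3*x).

A first test for any F(x): its x-derivative must equal f(x) identically.
Check: d/dx[-5*log(x**2/2 + 1/2)/2 + 4*exp(-3*x)] = (-12*x**2 - 5*x*exp(3*x) - 12)/(x**2*exp(3*x) + exp(3*x)), which equals f(x).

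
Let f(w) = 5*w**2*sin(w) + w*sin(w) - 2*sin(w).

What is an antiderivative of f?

An antiderivative is F(w) = -5*w**2*cos(w) + 10*w*sin(w) - w*cos(w) + sin(w) + 12*cos(w).

Integrate term by term and add the pieces.
Check: d/dw[-5*w**2*cos(w) + 10*w*sin(w) - w*cos(w) + sin(w) + 12*cos(w)] = 5*w**2*sin(w) + w*sin(w) - 2*sin(w) = f(w).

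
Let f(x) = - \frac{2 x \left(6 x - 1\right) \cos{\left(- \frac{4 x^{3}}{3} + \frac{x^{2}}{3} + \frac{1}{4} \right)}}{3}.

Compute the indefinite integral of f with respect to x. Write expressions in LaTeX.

f matches the chain-rule pattern g'(h)*h' with inner function h(x) = - \frac{4 x^{3}}{3} + \frac{x^{2}}{3} + \frac{1}{4}; substituting u = h(x) collapses the integral.
Check: d/dx[\sin{\left(- \frac{4 x^{3}}{3} + \frac{x^{2}}{3} + \frac{1}{4} \right)}] = - 4 x^{2} \cos{\left(- \frac{4 x^{3}}{3} + \frac{x^{2}}{3} + \frac{1}{4} \right)} + \frac{2 x \cos{\left(- \frac{4 x^{3}}{3} + \frac{x^{2}}{3} + \frac{1}{4} \right)}}{3}, which equals f(x).

F(x) = \sin{\left(- \frac{4 x^{3}}{3} + \frac{x^{2}}{3} + \frac{1}{4} \right)} + C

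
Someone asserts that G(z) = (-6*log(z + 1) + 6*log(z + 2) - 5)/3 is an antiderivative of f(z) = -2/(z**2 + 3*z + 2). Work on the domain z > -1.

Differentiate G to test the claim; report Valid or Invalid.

d/dz[G] = -2/(z**2 + 3*z + 2)
This equals f(z) exactly, so the claim holds.

Valid - differentiating G returns exactly f.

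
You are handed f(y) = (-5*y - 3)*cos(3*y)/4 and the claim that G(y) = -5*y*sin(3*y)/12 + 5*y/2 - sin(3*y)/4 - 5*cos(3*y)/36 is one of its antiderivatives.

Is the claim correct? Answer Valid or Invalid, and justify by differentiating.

Invalid: d/dy[G] - f = 5/2, which is not 0.

d/dy[G] = -5*y*cos(3*y)/4 - 3*cos(3*y)/4 + 5/2
d/dy[G] - f(y) = 5/2 != 0.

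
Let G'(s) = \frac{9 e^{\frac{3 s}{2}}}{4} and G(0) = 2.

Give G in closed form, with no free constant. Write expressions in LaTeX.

A candidate passes only if d/ds[G] lands on the given G'(s) exactly.
A general antiderivative is \frac{3 e^{\frac{3 s}{2}}}{2} + C.
The condition gives C = 2 - (\frac{3}{2}) = \frac{1}{2}.
So G(s) = \frac{3 e^{\frac{3 s}{2}}}{2} + \frac{1}{2}.
Check: d/ds[\frac{3 e^{\frac{3 s}{2}}}{2} + \frac{1}{2}] = \frac{9 e^{\frac{3 s}{2}}}{4} = G'(s).

G(s) = \frac{3 e^{\frac{3 s}{2}}}{2} + \frac{1}{2}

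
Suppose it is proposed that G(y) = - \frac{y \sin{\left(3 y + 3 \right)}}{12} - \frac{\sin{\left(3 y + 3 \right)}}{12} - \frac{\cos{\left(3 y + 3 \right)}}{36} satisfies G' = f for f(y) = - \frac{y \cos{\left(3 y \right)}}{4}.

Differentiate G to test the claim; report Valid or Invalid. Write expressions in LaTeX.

Invalid: d/dy[G] - f = \frac{y \cos{\left(3 y \right)}}{4} - \frac{y \cos{\left(3 y + 3 \right)}}{4} - \frac{\cos{\left(3 y + 3 \right)}}{4}, which is not 0.

d/dy[G] = - \frac{y \cos{\left(3 y + 3 \right)}}{4} - \frac{\cos{\left(3 y + 3 \right)}}{4}
d/dy[G] - f(y) = \frac{y \cos{\left(3 y \right)}}{4} - \frac{y \cos{\left(3 y + 3 \right)}}{4} - \frac{\cos{\left(3 y + 3 \right)}}{4} != 0.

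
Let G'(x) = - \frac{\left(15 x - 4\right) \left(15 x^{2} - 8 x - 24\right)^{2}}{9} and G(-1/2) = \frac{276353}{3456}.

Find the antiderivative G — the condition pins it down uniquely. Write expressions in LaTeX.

G'(x) matches the chain-rule pattern g'(h)*h' with inner function h(x) = - \frac{5 x^{2}}{2} + \frac{4 x}{3} + 4; substituting u = h(x) collapses the integral.
A general antiderivative is 4 \left(- \frac{5 x^{2}}{2} + \frac{4 x}{3} + 4\right)^{3} + C.
The condition gives C = \frac{276353}{3456} - (\frac{274625}{3456}) = \frac{1}{2}.
So G(x) = - \frac{\left(15 x^{2} - 8 x - 27\right) \left(225 x^{4} - 240 x^{3} - 611 x^{2} + 360 x + 513\right)}{54}.
Check: d/dx[- \frac{\left(15 x^{2} - 8 x - 27\right) \left(225 x^{4} - 240 x^{3} - 611 x^{2} + 360 x + 513\right)}{54}] = - 375 x^{5} + 500 x^{4} + \frac{2960 x^{3}}{3} - \frac{8384 x^{2}}{9} - \frac{2368 x}{3} + 256, which equals G'(x).

G(x) = - \frac{\left(15 x^{2} - 8 x - 27\right) \left(225 x^{4} - 240 x^{3} - 611 x^{2} + 360 x + 513\right)}{54}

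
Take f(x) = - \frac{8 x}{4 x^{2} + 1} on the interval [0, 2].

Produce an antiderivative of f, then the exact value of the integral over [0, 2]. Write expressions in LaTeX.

Antiderivative: F(x) = - \log{\left(2 x^{2} + \frac{1}{2} \right)}; value = - \log{\left(\frac{17}{2} \right)} - \log{\left(2 \right)}

f matches the chain-rule pattern g'(h)*h' with inner function h(x) = 2 x^{2} + \frac{1}{2}; substituting u = h(x) collapses the integral.
F(x) = - \log{\left(2 x^{2} + \frac{1}{2} \right)} is an antiderivative of f.
Check: d/dx[- \log{\left(2 x^{2} + \frac{1}{2} \right)}] = - \frac{8 x}{4 x^{2} + 1} = f(x).
F(2) = - \log{\left(\frac{17}{2} \right)}; F(0) = \log{\left(2 \right)}.
Integral = F(2) - F(0) = - \log{\left(\frac{17}{2} \right)} - \log{\left(2 \right)}.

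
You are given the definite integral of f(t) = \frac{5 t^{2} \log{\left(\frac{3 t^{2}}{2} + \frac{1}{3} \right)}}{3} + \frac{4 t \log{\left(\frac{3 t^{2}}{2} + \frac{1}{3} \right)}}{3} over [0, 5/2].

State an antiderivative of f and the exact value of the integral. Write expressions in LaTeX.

Antiderivative: F(t) = \frac{- 90 t^{3} + 27 t^{2} \left(5 t + 6\right) \log{\left(\frac{3 t^{2}}{2} + \frac{1}{3} \right)} - 162 t^{2} + 60 t + 36 \log{\left(t^{2} + \frac{2}{9} \right)} - 20 \sqrt{2} \operatorname{atan}{\left(\frac{3 \sqrt{2} t}{2} \right)}}{243}; value = - \frac{3025}{324} - \frac{20 \sqrt{2} \operatorname{atan}{\left(\frac{15 \sqrt{2}}{4} \right)}}{243} - \frac{4 \log{\left(\frac{2}{9} \right)}}{27} + \frac{4 \log{\left(\frac{233}{36} \right)}}{27} + \frac{925 \log{\left(\frac{233}{24} \right)}}{72}

Integrate term by term and add the pieces.
F(t) = \frac{- 90 t^{3} + 27 t^{2} \left(5 t + 6\right) \log{\left(\frac{3 t^{2}}{2} + \frac{1}{3} \right)} - 162 t^{2} + 60 t + 36 \log{\left(t^{2} + \frac{2}{9} \right)} - 20 \sqrt{2} \operatorname{atan}{\left(\frac{3 \sqrt{2} t}{2} \right)}}{243} is an antiderivative of f.
Check: d/dt[\frac{- 90 t^{3} + 27 t^{2} \left(5 t + 6\right) \log{\left(\frac{3 t^{2}}{2} + \frac{1}{3} \right)} - 162 t^{2} + 60 t + 36 \log{\left(t^{2} + \frac{2}{9} \right)} - 20 \sqrt{2} \operatorname{atan}{\left(\frac{3 \sqrt{2} t}{2} \right)}}{243}] = \frac{5 t^{2} \log{\left(9 t^{2} + 2 \right)}}{3} - \frac{5 t^{2} \log{\left(6 \right)}}{3} + \frac{4 t \log{\left(9 t^{2} + 2 \right)}}{3} - \frac{4 t \log{\left(6 \right)}}{3}, which equals f(t).
F(5/2) = - \frac{3025}{324} - \frac{20 \sqrt{2} \operatorname{atan}{\left(\frac{15 \sqrt{2}}{4} \right)}}{243} + \frac{4 \log{\left(\frac{233}{36} \right)}}{27} + \frac{925 \log{\left(\frac{233}{24} \right)}}{72}; F(0) = \frac{4 \log{\left(\frac{2}{9} \right)}}{27}.
Integral = F(5/2) - F(0) = - \frac{3025}{324} - \frac{20 \sqrt{2} \operatorname{atan}{\left(\frac{15 \sqrt{2}}{4} \right)}}{243} - \frac{4 \log{\left(\frac{2}{9} \right)}}{27} + \frac{4 \log{\left(\frac{233}{36} \right)}}{27} + \frac{925 \log{\left(\frac{233}{24} \right)}}{72}.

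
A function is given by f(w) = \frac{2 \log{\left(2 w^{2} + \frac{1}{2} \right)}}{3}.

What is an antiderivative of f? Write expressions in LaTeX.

For F(w) to be correct the identity F'(w) - f(w) = 0 must hold.
Check: d/dw[\frac{2 w \log{\left(2 w^{2} + \frac{1}{2} \right)}}{3} - \frac{4 w}{3} + \frac{2 \operatorname{atan}{\left(2 w \right)}}{3}] = \frac{2 \log{\left(2 w^{2} + \frac{1}{2} \right)}}{3} = f(w).

An antiderivative is F(w) = \frac{2 w \log{\left(2 w^{2} + \frac{1}{2} \right)}}{3} - \frac{4 w}{3} + \frac{2 \operatorname{atan}{\left(2 w \right)}}{3}.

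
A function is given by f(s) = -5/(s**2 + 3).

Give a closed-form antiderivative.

A first test for any F(s): its s-derivative must equal f(s) identically.
Check: d/ds[-5*sqrt(3)*atan(sqrt(3)*s/3)/3] = -5/(s**2 + 3) = f(s).

An antiderivative is F(s) = -5*sqrt(3)*atan(sqrt(3)*s/3)/3.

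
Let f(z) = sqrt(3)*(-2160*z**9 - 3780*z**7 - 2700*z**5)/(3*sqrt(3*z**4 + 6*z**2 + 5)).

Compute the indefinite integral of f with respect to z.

F(z) = -90*z**6*sqrt(z**4 + 2*z**2 + 5/3) + C

f has the shape u'v + uv' for u = -90*z**6 and v = sqrt(z**4 + 2*z**2 + 5/3) — it is the derivative of the product u*v.
Check: d/dz[-90*z**6*sqrt(z**4 + 2*z**2 + 5/3)] = sqrt(3)*(-2160*z**9 - 3780*z**7 - 2700*z**5)/(3*sqrt(3*z**4 + 6*z**2 + 5)) = f(z).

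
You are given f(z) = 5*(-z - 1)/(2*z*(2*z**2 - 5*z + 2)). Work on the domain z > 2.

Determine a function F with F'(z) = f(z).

Factor the denominator (2*z*(z - 2)*(2*z - 1)) and decompose: f = 5/(2*z - 1) - 5/(4*(z - 2)) - 5/(4*z); each piece integrates to a log, atan, or power term.
Check: d/dz[5*(2*log(2*z - 1) - log(z**2 - 2*z))/4] = (-5*z - 5)/(4*z**3 - 10*z**2 + 4*z), which equals f(z).

An antiderivative is F(z) = 5*(2*log(2*z - 1) - log(z**2 - 2*z))/4.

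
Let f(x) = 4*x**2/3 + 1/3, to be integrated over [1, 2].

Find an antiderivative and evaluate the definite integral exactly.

Since d/dx undoes antidifferentiation here, F'(x) = f(x) is required of F(x).
F(x) = 4*x**3/9 + x/3 is an antiderivative of f.
Check: d/dx[4*x**3/9 + x/3] = 4*x**2/3 + 1/3 = f(x).
F(2) = 38/9; F(1) = 7/9.
Integral = F(2) - F(1) = 31/9.

Antiderivative: F(x) = 4*x**3/9 + x/3; value = 31/9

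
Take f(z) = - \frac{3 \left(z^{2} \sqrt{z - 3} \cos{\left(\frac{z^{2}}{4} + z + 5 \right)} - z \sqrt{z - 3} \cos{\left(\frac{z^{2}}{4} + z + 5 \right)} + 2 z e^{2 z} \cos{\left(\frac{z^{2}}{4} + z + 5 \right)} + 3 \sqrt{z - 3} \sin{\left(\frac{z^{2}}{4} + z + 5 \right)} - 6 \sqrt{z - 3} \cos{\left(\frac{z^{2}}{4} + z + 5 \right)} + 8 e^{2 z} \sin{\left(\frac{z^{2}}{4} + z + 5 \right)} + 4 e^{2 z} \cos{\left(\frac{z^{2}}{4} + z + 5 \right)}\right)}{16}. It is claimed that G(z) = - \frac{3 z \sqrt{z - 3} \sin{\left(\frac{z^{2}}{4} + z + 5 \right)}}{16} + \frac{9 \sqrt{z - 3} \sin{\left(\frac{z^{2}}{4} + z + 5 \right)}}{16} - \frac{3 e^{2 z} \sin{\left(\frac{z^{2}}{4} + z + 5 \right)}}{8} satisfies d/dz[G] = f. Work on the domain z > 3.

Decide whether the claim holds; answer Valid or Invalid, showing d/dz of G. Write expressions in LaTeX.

Invalid: d/dz[G] - f = \frac{3 z^{2} \sqrt{z - 3} \cos{\left(\frac{z^{2}}{4} + z + 5 \right)}}{32} - \frac{3 z \sqrt{z - 3} \cos{\left(\frac{z^{2}}{4} + z + 5 \right)}}{32} + \frac{3 z e^{2 z} \cos{\left(\frac{z^{2}}{4} + z + 5 \right)}}{16} + \frac{9 \sqrt{z - 3} \sin{\left(\frac{z^{2}}{4} + z + 5 \right)}}{32} - \frac{9 \sqrt{z - 3} \cos{\left(\frac{z^{2}}{4} + z + 5 \right)}}{16} + \frac{3 e^{2 z} \sin{\left(\frac{z^{2}}{4} + z + 5 \right)}}{4} + \frac{3 e^{2 z} \cos{\left(\frac{z^{2}}{4} + z + 5 \right)}}{8}, which is not 0.

d/dz[G] = \frac{- 3 z^{3} \cos{\left(\frac{z^{2}}{4} + z + 5 \right)} + 12 z^{2} \cos{\left(\frac{z^{2}}{4} + z + 5 \right)} - 6 z \sqrt{z - 3} e^{2 z} \cos{\left(\frac{z^{2}}{4} + z + 5 \right)} - 9 z \sin{\left(\frac{z^{2}}{4} + z + 5 \right)} + 9 z \cos{\left(\frac{z^{2}}{4} + z + 5 \right)} - 24 \sqrt{z - 3} e^{2 z} \sin{\left(\frac{z^{2}}{4} + z + 5 \right)} - 12 \sqrt{z - 3} e^{2 z} \cos{\left(\frac{z^{2}}{4} + z + 5 \right)} + 27 \sin{\left(\frac{z^{2}}{4} + z + 5 \right)} - 54 \cos{\left(\frac{z^{2}}{4} + z + 5 \right)}}{32 \sqrt{z - 3}}
d/dz[G] - f(z) = \frac{3 z^{2} \sqrt{z - 3} \cos{\left(\frac{z^{2}}{4} + z + 5 \right)}}{32} - \frac{3 z \sqrt{z - 3} \cos{\left(\frac{z^{2}}{4} + z + 5 \right)}}{32} + \frac{3 z e^{2 z} \cos{\left(\frac{z^{2}}{4} + z + 5 \right)}}{16} + \frac{9 \sqrt{z - 3} \sin{\left(\frac{z^{2}}{4} + z + 5 \right)}}{32} - \frac{9 \sqrt{z - 3} \cos{\left(\frac{z^{2}}{4} + z + 5 \right)}}{16} + \frac{3 e^{2 z} \sin{\left(\frac{z^{2}}{4} + z + 5 \right)}}{4} + \frac{3 e^{2 z} \cos{\left(\frac{z^{2}}{4} + z + 5 \right)}}{8} != 0.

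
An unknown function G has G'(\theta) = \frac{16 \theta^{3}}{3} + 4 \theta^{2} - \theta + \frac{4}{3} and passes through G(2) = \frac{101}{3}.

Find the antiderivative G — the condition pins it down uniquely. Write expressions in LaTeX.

G(\theta) = \frac{4 \theta^{4}}{3} + \frac{4 \theta^{3}}{3} - \frac{\theta^{2}}{2} + \frac{4 \theta}{3} + 1

Integrate term by term and add the pieces.
A general antiderivative is \frac{4 \theta^{4}}{3} + \frac{4 \theta^{3}}{3} - \frac{\theta^{2}}{2} + \frac{4 \theta}{3} - 1 + C.
The condition gives C = \frac{101}{3} - (\frac{95}{3}) = 2.
So G(\theta) = \frac{4 \theta^{4}}{3} + \frac{4 \theta^{3}}{3} - \frac{\theta^{2}}{2} + \frac{4 \theta}{3} + 1.
Check: d/d\theta[\frac{4 \theta^{4}}{3} + \frac{4 \theta^{3}}{3} - \frac{\theta^{2}}{2} + \frac{4 \theta}{3} + 1] = \frac{16 \theta^{3}}{3} + 4 \theta^{2} - \theta + \frac{4}{3} = G'(\theta).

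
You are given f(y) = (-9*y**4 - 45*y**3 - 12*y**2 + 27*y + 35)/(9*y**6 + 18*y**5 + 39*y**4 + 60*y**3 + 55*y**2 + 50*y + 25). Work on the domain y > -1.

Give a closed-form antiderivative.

An antiderivative is F(y) = (6*y**2 + 15*y + 1)/(6*y**3 + 6*y**2 + 10*y + 10).

Since d/dy undoes antidifferentiation here, F'(y) = f(y) is required of F(y).
Check: d/dy[(6*y**2 + 15*y + 1)/(6*y**3 + 6*y**2 + 10*y + 10)] = (-9*y**4 - 45*y**3 - 12*y**2 + 27*y + 35)/(9*y**6 + 18*y**5 + 39*y**4 + 60*y**3 + 55*y**2 + 50*y + 25) = f(y).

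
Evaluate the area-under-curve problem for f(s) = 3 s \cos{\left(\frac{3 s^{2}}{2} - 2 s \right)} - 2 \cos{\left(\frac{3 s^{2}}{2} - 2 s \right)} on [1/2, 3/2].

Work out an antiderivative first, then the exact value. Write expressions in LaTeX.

f matches the chain-rule pattern g'(h)*h' with inner function h(s) = \frac{3 s^{2}}{2} - 2 s; substituting u = h(s) collapses the integral.
F(s) = \sin{\left(\frac{3 s^{2}}{2} - 2 s \right)} is an antiderivative of f.
Check: d/ds[\sin{\left(\frac{3 s^{2}}{2} - 2 s \right)}] = 3 s \cos{\left(\frac{3 s^{2}}{2} - 2 s \right)} - 2 \cos{\left(\frac{3 s^{2}}{2} - 2 s \right)} = f(s).
F(3/2) = \sin{\left(\frac{3}{8} \right)}; F(1/2) = - \sin{\left(\frac{5}{8} \right)}.
Integral = F(3/2) - F(1/2) = \sin{\left(\frac{3}{8} \right)} + \sin{\left(\frac{5}{8} \right)}.

Antiderivative: F(s) = \sin{\left(\frac{3 s^{2}}{2} - 2 s \right)}; value = \sin{\left(\frac{3}{8} \right)} + \sin{\left(\frac{5}{8} \right)}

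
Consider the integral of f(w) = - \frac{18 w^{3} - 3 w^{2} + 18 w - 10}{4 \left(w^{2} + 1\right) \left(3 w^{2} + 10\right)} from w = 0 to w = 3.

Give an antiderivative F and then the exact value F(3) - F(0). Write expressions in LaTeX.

A first test for any F(w): its w-derivative must equal f(w) identically.
F(w) = - \frac{3 \log{\left(\frac{w^{2}}{2} + \frac{5}{3} \right)}}{4} + \frac{\operatorname{atan}{\left(w \right)}}{4} is an antiderivative of f.
Check: d/dw[- \frac{3 \log{\left(\frac{w^{2}}{2} + \frac{5}{3} \right)}}{4} + \frac{\operatorname{atan}{\left(w \right)}}{4}] = \frac{- 18 w^{3} + 3 w^{2} - 18 w + 10}{12 w^{4} + 52 w^{2} + 40}, which equals f(w).
F(3) = - \frac{3 \log{\left(\frac{37}{6} \right)}}{4} + \frac{\operatorname{atan}{\left(3 \right)}}{4}; F(0) = - \frac{3 \log{\left(\frac{5}{3} \right)}}{4}.
Integral = F(3) - F(0) = - \frac{3 \log{\left(\frac{37}{6} \right)}}{4} + \frac{\operatorname{atan}{\left(3 \right)}}{4} + \frac{3 \log{\left(\frac{5}{3} \right)}}{4}.

Antiderivative: F(w) = - \frac{3 \log{\left(\frac{w^{2}}{2} + \frac{5}{3} \right)}}{4} + \frac{\operatorname{atan}{\left(w \right)}}{4}; value = - \frac{3 \log{\left(\frac{37}{6} \right)}}{4} + \frac{\operatorname{atan}{\left(3 \right)}}{4} + \frac{3 \log{\left(\frac{5}{3} \right)}}{4}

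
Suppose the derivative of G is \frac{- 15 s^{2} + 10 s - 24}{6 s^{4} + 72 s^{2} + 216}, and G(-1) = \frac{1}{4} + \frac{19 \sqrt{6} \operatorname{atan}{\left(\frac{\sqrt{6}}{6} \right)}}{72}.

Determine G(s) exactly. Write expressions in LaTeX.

Since d/ds undoes antidifferentiation here, G(s) must give back the stated G'(s).
A general antiderivative is - \frac{10 - 11 s}{12 s^{2} + 72} - \frac{19 \sqrt{6} \operatorname{atan}{\left(\frac{\sqrt{6} s}{6} \right)}}{72} + C.
The condition gives C = \frac{1}{4} + \frac{19 \sqrt{6} \operatorname{atan}{\left(\frac{\sqrt{6}}{6} \right)}}{72} - (- \frac{1}{4} + \frac{19 \sqrt{6} \operatorname{atan}{\left(\frac{\sqrt{6}}{6} \right)}}{72}) = \frac{1}{2}.
So G(s) = - \frac{10 - 11 s}{12 s^{2} + 72} - \frac{19 \sqrt{6} \operatorname{atan}{\left(\frac{\sqrt{6} s}{6} \right)}}{72} + \frac{1}{2}.
Check: d/ds[- \frac{10 - 11 s}{12 s^{2} + 72} - \frac{19 \sqrt{6} \operatorname{atan}{\left(\frac{\sqrt{6} s}{6} \right)}}{72} + \frac{1}{2}] = \frac{- 15 s^{2} + 10 s - 24}{6 s^{4} + 72 s^{2} + 216} = G'(s).

G(s) = - \frac{10 - 11 s}{12 s^{2} + 72} - \frac{19 \sqrt{6} \operatorname{atan}{\left(\frac{\sqrt{6} s}{6} \right)}}{72} + \frac{1}{2}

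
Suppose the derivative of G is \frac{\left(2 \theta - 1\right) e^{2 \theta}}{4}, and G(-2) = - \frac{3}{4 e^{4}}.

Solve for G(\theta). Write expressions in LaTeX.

Recognize the product-rule pattern: G'(\theta) = u'v + uv' with u = \frac{\theta}{4} - \frac{1}{4}, v = e^{2 \theta}, so integration by parts undoes it.
A general antiderivative is \frac{\left(\theta - 1\right) e^{2 \theta}}{4} + C.
The condition gives C = - \frac{3}{4 e^{4}} - (- \frac{3}{4 e^{4}}) = 0.
So G(\theta) = \frac{\theta e^{2 \theta}}{4} - \frac{e^{2 \theta}}{4}.
Check: d/d\theta[\frac{\theta e^{2 \theta}}{4} - \frac{e^{2 \theta}}{4}] = \frac{\theta e^{2 \theta}}{2} - \frac{e^{2 \theta}}{4}, which equals G'(\theta).

G(\theta) = \frac{\theta e^{2 \theta}}{4} - \frac{e^{2 \theta}}{4}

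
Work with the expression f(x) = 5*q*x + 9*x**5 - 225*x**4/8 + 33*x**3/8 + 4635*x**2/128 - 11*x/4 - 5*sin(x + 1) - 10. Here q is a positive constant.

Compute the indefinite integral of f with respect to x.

The integrand splits into summands that can be handled one at a time.
Check: d/dx[5*q*x**2/2 + 3*x**6/2 - 45*x**5/8 + 33*x**4/32 + 1545*x**3/128 - 11*x**2/8 - 10*x + 5*cos(x + 1)] = 5*q*x + 9*x**5 - 225*x**4/8 + 33*x**3/8 + 4635*x**2/128 - 11*x/4 - 5*sin(x + 1) - 10 = f(x).

F(x) = 5*q*x**2/2 + 3*x**6/2 - 45*x**5/8 + 33*x**4/32 + 1545*x**3/128 - 11*x**2/8 - 10*x + 5*cos(x + 1) + C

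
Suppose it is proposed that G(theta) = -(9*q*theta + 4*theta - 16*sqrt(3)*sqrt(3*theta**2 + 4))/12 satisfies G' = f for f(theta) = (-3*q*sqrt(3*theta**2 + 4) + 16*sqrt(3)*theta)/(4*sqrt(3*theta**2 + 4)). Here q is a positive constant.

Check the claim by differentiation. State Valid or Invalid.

Invalid: d/dtheta[G] - f = -1/3, which is not 0.

d/dtheta[G] = (-9*q*sqrt(3*theta**2 + 4) + 48*sqrt(3)*theta - 4*sqrt(3*theta**2 + 4))/(12*sqrt(3*theta**2 + 4))
d/dtheta[G] - f(theta) = -1/3 != 0.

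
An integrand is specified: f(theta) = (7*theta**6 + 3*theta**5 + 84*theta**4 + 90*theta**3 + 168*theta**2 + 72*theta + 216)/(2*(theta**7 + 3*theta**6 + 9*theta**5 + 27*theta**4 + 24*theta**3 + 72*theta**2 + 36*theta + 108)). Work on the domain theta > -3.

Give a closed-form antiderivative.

An antiderivative is F(theta) = 3*log(theta + 3) - 5*log(theta**2 + 6)/4 + 3*log(theta**4/3 + theta**2 + 2)/4.

A first test for any F(theta): its theta-derivative must equal f(theta) identically.
Check: d/dtheta[3*log(theta + 3) - 5*log(theta**2 + 6)/4 + 3*log(theta**4/3 + theta**2 + 2)/4] = (7*theta**6 + 3*theta**5 + 84*theta**4 + 90*theta**3 + 168*theta**2 + 72*theta + 216)/(2*theta**7 + 6*theta**6 + 18*theta**5 + 54*theta**4 + 48*theta**3 + 144*theta**2 + 72*theta + 216), which equals f(theta).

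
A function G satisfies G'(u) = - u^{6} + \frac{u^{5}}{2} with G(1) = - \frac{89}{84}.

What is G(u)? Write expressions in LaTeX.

Integrate term by term and add the pieces.
A general antiderivative is - \frac{u^{7}}{7} + \frac{u^{6}}{12} + C.
The condition gives C = - \frac{89}{84} - (- \frac{5}{84}) = -1.
So G(u) = - \frac{u^{7}}{7} + \frac{u^{6}}{12} - 1.
Check: d/du[- \frac{u^{7}}{7} + \frac{u^{6}}{12} - 1] = - u^{6} + \frac{u^{5}}{2} = G'(u).

G(u) = - \frac{u^{7}}{7} + \frac{u^{6}}{12} - 1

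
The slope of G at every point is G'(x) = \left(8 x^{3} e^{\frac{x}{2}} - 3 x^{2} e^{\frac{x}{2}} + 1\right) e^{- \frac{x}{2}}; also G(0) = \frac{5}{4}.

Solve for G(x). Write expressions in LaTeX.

A candidate passes only if d/dx[G] lands on the given G'(x) exactly.
A general antiderivative is 2 x^{4} - x^{3} + \frac{5}{4} - 2 e^{- \frac{x}{2}} + C.
The condition gives C = \frac{5}{4} - (- \frac{3}{4}) = 2.
So G(x) = \frac{\left(8 x^{4} e^{\frac{x}{2}} - 4 x^{3} e^{\frac{x}{2}} + 13 e^{\frac{x}{2}} - 8\right) e^{- \frac{x}{2}}}{4}.
Check: d/dx[\frac{\left(8 x^{4} e^{\frac{x}{2}} - 4 x^{3} e^{\frac{x}{2}} + 13 e^{\frac{x}{2}} - 8\right) e^{- \frac{x}{2}}}{4}] = \left(8 x^{3} e^{\frac{x}{2}} - 3 x^{2} e^{\frac{x}{2}} + 1\right) e^{- \frac{x}{2}} = G'(x).

G(x) = \frac{\left(8 x^{4} e^{\frac{x}{2}} - 4 x^{3} e^{\frac{x}{2}} + 13 e^{\frac{x}{2}} - 8\right) e^{- \frac{x}{2}}}{4}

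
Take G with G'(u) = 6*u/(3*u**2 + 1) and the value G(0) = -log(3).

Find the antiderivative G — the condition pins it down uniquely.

G'(u) matches the chain-rule pattern g'(h)*h' with inner function h(u) = u**2 + 1/3; substituting w = h(u) collapses the integral.
A general antiderivative is log(u**2 + 1/3) + C.
The condition gives C = -log(3) - (-log(3)) = 0.
So G(u) = log(u**2 + 1/3).
Check: d/du[log(u**2 + 1/3)] = 6*u/(3*u**2 + 1) = G'(u).

G(u) = log(u**2 + 1/3)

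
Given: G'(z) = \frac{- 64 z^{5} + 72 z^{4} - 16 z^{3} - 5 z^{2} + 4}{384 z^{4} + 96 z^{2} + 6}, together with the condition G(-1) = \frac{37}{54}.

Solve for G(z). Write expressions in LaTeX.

Recognize the product-rule pattern: G'(z) = u'v + uv' with u = \frac{1}{4 z^{2} + \frac{1}{2}}, v = - \frac{z^{4}}{3} + \frac{3 z^{3}}{4} + \frac{z}{3}, so integration by parts undoes it.
A general antiderivative is \frac{- \frac{z^{4}}{3} + \frac{3 z^{3}}{4} + \frac{z}{3}}{4 z^{2} + \frac{1}{2}} + C.
The condition gives C = \frac{37}{54} - (- \frac{17}{54}) = 1.
So G(z) = \frac{- 4 z^{4} + 9 z^{3} + 48 z^{2} + 4 z + 6}{48 z^{2} + 6}.
Check: d/dz[\frac{- 4 z^{4} + 9 z^{3} + 48 z^{2} + 4 z + 6}{48 z^{2} + 6}] = \frac{- 64 z^{5} + 72 z^{4} - 16 z^{3} - 5 z^{2} + 4}{384 z^{4} + 96 z^{2} + 6} = G'(z).

G(z) = \frac{- 4 z^{4} + 9 z^{3} + 48 z^{2} + 4 z + 6}{48 z^{2} + 6}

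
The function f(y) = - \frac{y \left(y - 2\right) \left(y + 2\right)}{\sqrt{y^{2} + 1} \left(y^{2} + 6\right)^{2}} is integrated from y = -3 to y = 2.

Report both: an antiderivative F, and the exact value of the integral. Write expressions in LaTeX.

Recognize the product-rule pattern: f = u'v + uv' with u = \sqrt{y^{2} + 1}, v = \frac{1}{y^{2} + 6}, so integration by parts undoes it.
F(y) = \frac{\sqrt{y^{2} + 1}}{y^{2} + 6} is an antiderivative of f.
Check: d/dy[\frac{\sqrt{y^{2} + 1}}{y^{2} + 6}] = \frac{- y^{3} + 4 y}{y^{4} \sqrt{y^{2} + 1} + 12 y^{2} \sqrt{y^{2} + 1} + 36 \sqrt{y^{2} + 1}}, which equals f(y).
F(2) = \frac{\sqrt{5}}{10}; F(-3) = \frac{\sqrt{10}}{15}.
Integral = F(2) - F(-3) = - \frac{\sqrt{10}}{15} + \frac{\sqrt{5}}{10}.

Antiderivative: F(y) = \frac{\sqrt{y^{2} + 1}}{y^{2} + 6}; value = - \frac{\sqrt{10}}{15} + \frac{\sqrt{5}}{10}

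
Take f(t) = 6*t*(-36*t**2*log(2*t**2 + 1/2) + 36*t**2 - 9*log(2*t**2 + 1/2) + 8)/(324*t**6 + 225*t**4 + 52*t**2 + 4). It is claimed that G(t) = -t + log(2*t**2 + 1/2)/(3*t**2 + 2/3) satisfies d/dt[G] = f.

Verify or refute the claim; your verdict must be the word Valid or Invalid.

Invalid: d/dt[G] - f = -1, which is not 0.

d/dt[G] = (-324*t**6 - 225*t**4 - 216*t**3*log(2*t**2 + 1/2) + 216*t**3 - 52*t**2 - 54*t*log(2*t**2 + 1/2) + 48*t - 4)/(324*t**6 + 225*t**4 + 52*t**2 + 4)
d/dt[G] - f(t) = -1 != 0.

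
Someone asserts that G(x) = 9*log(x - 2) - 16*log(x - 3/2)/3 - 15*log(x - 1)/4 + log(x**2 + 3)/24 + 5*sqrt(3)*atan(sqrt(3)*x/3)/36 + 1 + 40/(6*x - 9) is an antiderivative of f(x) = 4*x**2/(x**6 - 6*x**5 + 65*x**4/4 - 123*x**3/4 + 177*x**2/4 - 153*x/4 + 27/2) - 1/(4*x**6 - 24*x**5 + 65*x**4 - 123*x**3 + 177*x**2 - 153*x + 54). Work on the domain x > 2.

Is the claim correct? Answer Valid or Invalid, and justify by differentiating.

d/dx[G] = (16*x**2 - 1)/(4*x**6 - 24*x**5 + 65*x**4 - 123*x**3 + 177*x**2 - 153*x + 54)
This equals f(x) exactly, so the claim holds.

Valid - the claim checks out under differentiation.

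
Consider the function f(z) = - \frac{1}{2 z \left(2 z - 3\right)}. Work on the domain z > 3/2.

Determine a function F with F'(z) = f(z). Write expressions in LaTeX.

Factor the denominator (2 z \left(2 z - 3\right)) and decompose: f = - \frac{1}{3 \left(2 z - 3\right)} + \frac{1}{6 z}; each piece integrates to a log, atan, or power term.
Check: d/dz[\frac{\log{\left(z \right)}}{6} - \frac{\log{\left(z - \frac{3}{2} \right)}}{6}] = - \frac{1}{4 z^{2} - 6 z}, which equals f(z).

An antiderivative is F(z) = \frac{\log{\left(z \right)}}{6} - \frac{\log{\left(z - \frac{3}{2} \right)}}{6}.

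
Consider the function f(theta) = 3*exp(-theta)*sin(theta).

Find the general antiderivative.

F(theta) = (-3*sin(theta) - 3*cos(theta))*exp(-theta)/2 + C

Since d/dtheta undoes antidifferentiation here, F'(theta) = f(theta) is required of F(theta).
Check: d/dtheta[(-3*sin(theta) - 3*cos(theta))*exp(-theta)/2] = 3*exp(-theta)*sin(theta) = f(theta).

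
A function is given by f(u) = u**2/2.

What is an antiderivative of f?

Whatever form F(u) takes, F'(u) = f(u) is non-negotiable.
Check: d/du[u**3/6] = u**2/2 = f(u).

An antiderivative is F(u) = u**3/6.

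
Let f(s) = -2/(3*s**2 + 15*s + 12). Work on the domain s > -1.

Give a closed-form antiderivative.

An antiderivative is F(s) = -2*(log(s + 1) - log(s + 4))/9.

Factor the denominator (3*(s + 1)*(s + 4)) and decompose: f = 2/(9*(s + 4)) - 2/(9*(s + 1)); each piece integrates to a log, atan, or power term.
Check: d/ds[-2*(log(s + 1) - log(s + 4))/9] = -2/(3*s**2 + 15*s + 12) = f(s).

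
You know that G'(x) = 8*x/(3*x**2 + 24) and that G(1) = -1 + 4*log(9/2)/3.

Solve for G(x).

G(x) = 4*log(x**2/2 + 4)/3 - 1

G'(x) matches the chain-rule pattern g'(h)*h' with inner function h(x) = x**2/2 + 4; substituting u = h(x) collapses the integral.
A general antiderivative is 4*log(x**2/2 + 4)/3 + C.
The condition gives C = -1 + 4*log(9/2)/3 - (4*log(9/2)/3) = -1.
So G(x) = 4*log(x**2/2 + 4)/3 - 1.
Check: d/dx[4*log(x**2/2 + 4)/3 - 1] = 8*x/(3*x**2 + 24) = G'(x).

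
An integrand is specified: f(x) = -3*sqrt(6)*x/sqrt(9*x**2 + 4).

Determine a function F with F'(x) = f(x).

f matches the chain-rule pattern g'(h)*h' with inner function h(x) = 3*x**2/2 + 2/3; substituting u = h(x) collapses the integral.
Check: d/dx[-sqrt(6)*sqrt(9*x**2 + 4)/3] = -3*sqrt(6)*x/sqrt(9*x**2 + 4) = f(x).

An antiderivative is F(x) = -sqrt(6)*sqrt(9*x**2 + 4)/3.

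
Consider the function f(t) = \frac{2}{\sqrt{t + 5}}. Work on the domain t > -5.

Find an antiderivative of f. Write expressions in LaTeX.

An antiderivative is F(t) = 4 \sqrt{t + 5}.

Check any antiderivative F(t) by computing F'(t) and comparing it with f(t).
Check: d/dt[4 \sqrt{t + 5}] = \frac{2}{\sqrt{t + 5}} = f(t).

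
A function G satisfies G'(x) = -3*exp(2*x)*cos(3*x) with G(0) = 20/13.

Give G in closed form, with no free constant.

G(x) = (-9*exp(2*x)*sin(3*x) - 6*exp(2*x)*cos(3*x) + 26)/13

A first test for any G(x): its x-derivative must equal the given G'(x).
A general antiderivative is -9*exp(2*x)*sin(3*x)/13 - 6*exp(2*x)*cos(3*x)/13 + C.
The condition gives C = 20/13 - (-6/13) = 2.
So G(x) = (-9*exp(2*x)*sin(3*x) - 6*exp(2*x)*cos(3*x) + 26)/13.
Check: d/dx[(-9*exp(2*x)*sin(3*x) - 6*exp(2*x)*cos(3*x) + 26)/13] = -3*exp(2*x)*cos(3*x) = G'(x).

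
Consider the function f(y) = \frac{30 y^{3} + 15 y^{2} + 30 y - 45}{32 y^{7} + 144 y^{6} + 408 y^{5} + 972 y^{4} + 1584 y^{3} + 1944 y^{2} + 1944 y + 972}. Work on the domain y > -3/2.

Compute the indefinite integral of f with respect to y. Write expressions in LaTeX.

F(y) = - \frac{5 y}{4 \left(2 y + 3\right)^{2} \left(y^{2} + 3\right)} + C

A first test for any F(y): its y-derivative must equal f(y) identically.
Check: d/dy[- \frac{5 y}{4 \left(2 y + 3\right)^{2} \left(y^{2} + 3\right)}] = \frac{30 y^{3} + 15 y^{2} + 30 y - 45}{32 y^{7} + 144 y^{6} + 408 y^{5} + 972 y^{4} + 1584 y^{3} + 1944 y^{2} + 1944 y + 972} = f(y).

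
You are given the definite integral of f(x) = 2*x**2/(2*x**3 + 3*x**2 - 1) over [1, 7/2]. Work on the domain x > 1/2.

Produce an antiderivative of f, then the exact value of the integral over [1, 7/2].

Factor the denominator ((x + 1)**2*(2*x - 1)) and decompose: f = 2/(9*(2*x - 1)) + 8/(9*(x + 1)) - 2/(3*(x + 1)**2); each piece integrates to a log, atan, or power term.
F(x) = ((x + 1)*log(x - 1/2) + 8*(x + 1)*log(x + 1) + 6)/(9*(x + 1)) is an antiderivative of f.
Check: d/dx[((x + 1)*log(x - 1/2) + 8*(x + 1)*log(x + 1) + 6)/(9*(x + 1))] = 2*x**2/(2*x**3 + 3*x**2 - 1) = f(x).
F(7/2) = log(3)/9 + 4/27 + 8*log(9/2)/9; F(1) = 1/3 + 7*log(2)/9.
Integral = F(7/2) - F(1) = -7*log(2)/9 - 5/27 + log(3)/9 + 8*log(9/2)/9.

Antiderivative: F(x) = ((x + 1)*log(x - 1/2) + 8*(x + 1)*log(x + 1) + 6)/(9*(x + 1)); value = -7*log(2)/9 - 5/27 + log(3)/9 + 8*log(9/2)/9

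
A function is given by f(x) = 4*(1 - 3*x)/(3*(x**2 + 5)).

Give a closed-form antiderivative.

An antiderivative is F(x) = -2*log(x**2 + 5) + 4*sqrt(5)*atan(sqrt(5)*x/5)/15.

A first test for any F(x): its x-derivative must equal f(x) identically.
Check: d/dx[-2*log(x**2 + 5) + 4*sqrt(5)*atan(sqrt(5)*x/5)/15] = (4 - 12*x)/(3*x**2 + 15), which equals f(x).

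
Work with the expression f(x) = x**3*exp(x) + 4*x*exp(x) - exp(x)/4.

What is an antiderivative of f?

An antiderivative is F(x) = x**3*exp(x) - 3*x**2*exp(x) + 10*x*exp(x) - 41*exp(x)/4.

f has the shape u'v + uv' for u = x**3 - 3*x**2 + 10*x - 41/4 and v = exp(x) — it is the derivative of the product u*v.
Check: d/dx[x**3*exp(x) - 3*x**2*exp(x) + 10*x*exp(x) - 41*exp(x)/4] = x**3*exp(x) + 4*x*exp(x) - exp(x)/4 = f(x).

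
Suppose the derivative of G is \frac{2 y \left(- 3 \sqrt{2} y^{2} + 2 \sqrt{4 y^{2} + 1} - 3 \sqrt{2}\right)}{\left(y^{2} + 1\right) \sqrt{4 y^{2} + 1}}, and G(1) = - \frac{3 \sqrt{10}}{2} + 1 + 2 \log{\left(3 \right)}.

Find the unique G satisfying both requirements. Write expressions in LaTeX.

G(y) = \frac{- 3 \sqrt{2} \sqrt{4 y^{2} + 1} + 4 \log{\left(\frac{3 y^{2}}{2} + \frac{3}{2} \right)} + 2}{2}

The proposed G(y) is checked by its d/dy: the result must match the given G'(y).
A general antiderivative is - 3 \sqrt{2 y^{2} + \frac{1}{2}} + 2 \log{\left(\frac{3 y^{2}}{2} + \frac{3}{2} \right)} + C.
The condition gives C = - \frac{3 \sqrt{10}}{2} + 1 + 2 \log{\left(3 \right)} - (- \frac{3 \sqrt{10}}{2} + 2 \log{\left(3 \right)}) = 1.
So G(y) = \frac{- 3 \sqrt{2} \sqrt{4 y^{2} + 1} + 4 \log{\left(\frac{3 y^{2}}{2} + \frac{3}{2} \right)} + 2}{2}.
Check: d/dy[\frac{- 3 \sqrt{2} \sqrt{4 y^{2} + 1} + 4 \log{\left(\frac{3 y^{2}}{2} + \frac{3}{2} \right)} + 2}{2}] = \frac{- 6 \sqrt{2} y^{3} + 4 y \sqrt{4 y^{2} + 1} - 6 \sqrt{2} y}{y^{2} \sqrt{4 y^{2} + 1} + \sqrt{4 y^{2} + 1}}, which equals G'(y).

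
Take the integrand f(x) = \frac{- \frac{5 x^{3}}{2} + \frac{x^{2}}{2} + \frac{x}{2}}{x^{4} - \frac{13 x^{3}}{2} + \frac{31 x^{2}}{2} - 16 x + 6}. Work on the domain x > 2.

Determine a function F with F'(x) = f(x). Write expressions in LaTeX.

An antiderivative is F(x) = \frac{94 x \log{\left(x - 2 \right)} - 105 x \log{\left(x - \frac{3}{2} \right)} + 6 x \log{\left(x - 1 \right)} - 188 \log{\left(x - 2 \right)} + 210 \log{\left(x - \frac{3}{2} \right)} - 12 \log{\left(x - 1 \right)} + 68}{2 x - 4}.

Factor the denominator (\left(x - 2\right)^{2} \left(x - 1\right) \left(2 x - 3\right)) and decompose: f = - \frac{105}{2 x - 3} + \frac{3}{x - 1} + \frac{47}{x - 2} - \frac{34}{\left(x - 2\right)^{2}}; each piece integrates to a log, atan, or power term.
Check: d/dx[\frac{94 x \log{\left(x - 2 \right)} - 105 x \log{\left(x - \frac{3}{2} \right)} + 6 x \log{\left(x - 1 \right)} - 188 \log{\left(x - 2 \right)} + 210 \log{\left(x - \frac{3}{2} \right)} - 12 \log{\left(x - 1 \right)} + 68}{2 x - 4}] = \frac{- 5 x^{3} + x^{2} + x}{2 x^{4} - 13 x^{3} + 31 x^{2} - 32 x + 12}, which equals f(x).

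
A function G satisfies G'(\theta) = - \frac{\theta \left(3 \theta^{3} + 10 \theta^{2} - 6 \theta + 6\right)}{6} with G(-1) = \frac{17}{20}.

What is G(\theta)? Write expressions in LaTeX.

G(\theta) = - \frac{\theta^{5}}{10} - \frac{5 \theta^{4}}{12} + \frac{\theta^{3}}{3} - \frac{\theta^{2}}{2} + 2

Recover the given G'(\theta) by differentiating a candidate G(\theta); any mismatch rules it out.
A general antiderivative is - \frac{\theta^{5}}{10} - \frac{5 \theta^{4}}{12} + \frac{\theta^{3}}{3} - \frac{\theta^{2}}{2} + C.
The condition gives C = \frac{17}{20} - (- \frac{23}{20}) = 2.
So G(\theta) = - \frac{\theta^{5}}{10} - \frac{5 \theta^{4}}{12} + \frac{\theta^{3}}{3} - \frac{\theta^{2}}{2} + 2.
Check: d/d\theta[- \frac{\theta^{5}}{10} - \frac{5 \theta^{4}}{12} + \frac{\theta^{3}}{3} - \frac{\theta^{2}}{2} + 2] = - \frac{\theta^{4}}{2} - \frac{5 \theta^{3}}{3} + \theta^{2} - \theta, which equals G'(\theta).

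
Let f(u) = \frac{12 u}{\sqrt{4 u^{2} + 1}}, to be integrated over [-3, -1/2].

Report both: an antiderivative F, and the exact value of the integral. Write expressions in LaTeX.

Antiderivative: F(u) = 3 \sqrt{4 u^{2} + 1}; value = - 3 \sqrt{37} + 3 \sqrt{2}

The substitution w = 4 u^{2} + 1 works: f is exactly (dF/dw)*(dw/du) for that inner function.
F(u) = 3 \sqrt{4 u^{2} + 1} is an antiderivative of f.
Check: d/du[3 \sqrt{4 u^{2} + 1}] = \frac{12 u}{\sqrt{4 u^{2} + 1}} = f(u).
F(-1/2) = 3 \sqrt{2}; F(-3) = 3 \sqrt{37}.
Integral = F(-1/2) - F(-3) = - 3 \sqrt{37} + 3 \sqrt{2}.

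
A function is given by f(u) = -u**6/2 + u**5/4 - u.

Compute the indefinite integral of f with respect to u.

The integrand splits into summands that can be handled one at a time.
Check: d/du[-u**7/14 + u**6/24 - u**2/2] = -u**6/2 + u**5/4 - u = f(u).

F(u) = -u**7/14 + u**6/24 - u**2/2 + C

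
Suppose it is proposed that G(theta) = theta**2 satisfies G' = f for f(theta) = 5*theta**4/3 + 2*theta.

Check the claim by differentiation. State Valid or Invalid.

d/dtheta[G] = 2*theta
d/dtheta[G] - f(theta) = -5*theta**4/3 != 0.

Invalid: d/dtheta[G] - f = -5*theta**4/3, which is not 0.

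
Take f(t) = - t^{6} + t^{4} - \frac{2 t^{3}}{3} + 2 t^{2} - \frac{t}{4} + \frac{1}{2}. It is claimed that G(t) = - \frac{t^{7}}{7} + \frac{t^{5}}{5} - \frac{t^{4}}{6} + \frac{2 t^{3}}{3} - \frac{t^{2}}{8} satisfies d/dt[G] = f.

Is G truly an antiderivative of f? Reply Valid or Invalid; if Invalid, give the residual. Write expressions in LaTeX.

d/dt[G] = - t^{6} + t^{4} - \frac{2 t^{3}}{3} + 2 t^{2} - \frac{t}{4}
d/dt[G] - f(t) = - \frac{1}{2} != 0.

Invalid: d/dt[G] - f = - \frac{1}{2}, which is not 0.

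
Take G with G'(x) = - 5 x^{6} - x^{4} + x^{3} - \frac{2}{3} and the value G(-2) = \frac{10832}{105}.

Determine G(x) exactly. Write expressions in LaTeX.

G(x) = \frac{x \left(- 300 x^{6} - 84 x^{4} + 105 x^{3} - 280\right)}{420}

Integrate term by term and add the pieces.
A general antiderivative is - \frac{5 x^{7}}{7} - \frac{x^{5}}{5} + \frac{x^{4}}{4} - \frac{2 x}{3} + C.
The condition gives C = \frac{10832}{105} - (\frac{10832}{105}) = 0.
So G(x) = \frac{x \left(- 300 x^{6} - 84 x^{4} + 105 x^{3} - 280\right)}{420}.
Check: d/dx[\frac{x \left(- 300 x^{6} - 84 x^{4} + 105 x^{3} - 280\right)}{420}] = - 5 x^{6} - x^{4} + x^{3} - \frac{2}{3} = G'(x).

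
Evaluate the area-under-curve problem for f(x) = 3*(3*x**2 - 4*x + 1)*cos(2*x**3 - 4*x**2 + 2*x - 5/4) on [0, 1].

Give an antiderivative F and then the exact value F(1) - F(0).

Antiderivative: F(x) = 3*sin(2*x**3 - 4*x**2 + 2*x - 5/4)/2; value = 0

The substitution u = 2*x**3 - 4*x**2 + 2*x - 5/4 works: f is exactly (dF/du)*(du/dx) for that inner function.
F(x) = 3*sin(2*x**3 - 4*x**2 + 2*x - 5/4)/2 is an antiderivative of f.
Check: d/dx[3*sin(2*x**3 - 4*x**2 + 2*x - 5/4)/2] = 9*x**2*cos(2*x**3 - 4*x**2 + 2*x - 5/4) - 12*x*cos(2*x**3 - 4*x**2 + 2*x - 5/4) + 3*cos(2*x**3 - 4*x**2 + 2*x - 5/4), which equals f(x).
F(1) = -3*sin(5/4)/2; F(0) = -3*sin(5/4)/2.
Integral = F(1) - F(0) = 0.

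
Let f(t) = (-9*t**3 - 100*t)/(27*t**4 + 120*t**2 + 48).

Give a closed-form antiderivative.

An antiderivative is F(t) = -(-2*log(t**2/2 + 2) + 3*log(3*t**2/2 + 2/3))/6.

An antiderivative F(t) passes only if d/dt[F] lands on f(t) exactly.
Check: d/dt[-(-2*log(t**2/2 + 2) + 3*log(3*t**2/2 + 2/3))/6] = (-9*t**3 - 100*t)/(27*t**4 + 120*t**2 + 48) = f(t).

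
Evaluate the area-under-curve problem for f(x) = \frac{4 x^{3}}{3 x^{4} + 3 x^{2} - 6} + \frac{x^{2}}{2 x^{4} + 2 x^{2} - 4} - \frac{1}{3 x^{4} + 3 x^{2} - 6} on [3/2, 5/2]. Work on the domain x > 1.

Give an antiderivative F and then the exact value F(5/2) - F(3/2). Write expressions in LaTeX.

Factor the denominator (6 \left(x - 1\right) \left(x + 1\right) \left(x^{2} + 2\right)) and decompose: f = \frac{4 \left(2 x + 1\right)}{9 \left(x^{2} + 2\right)} + \frac{7}{36 \left(x + 1\right)} + \frac{1}{4 \left(x - 1\right)}; each piece integrates to a log, atan, or power term.
F(x) = \frac{\log{\left(x - 1 \right)}}{4} + \frac{7 \log{\left(x + 1 \right)}}{36} + \frac{4 \log{\left(x^{2} + 2 \right)}}{9} + \frac{2 \sqrt{2} \operatorname{atan}{\left(\frac{\sqrt{2} x}{2} \right)}}{9} is an antiderivative of f.
Check: d/dx[\frac{\log{\left(x - 1 \right)}}{4} + \frac{7 \log{\left(x + 1 \right)}}{36} + \frac{4 \log{\left(x^{2} + 2 \right)}}{9} + \frac{2 \sqrt{2} \operatorname{atan}{\left(\frac{\sqrt{2} x}{2} \right)}}{9}] = \frac{8 x^{3} + 3 x^{2} - 2}{6 x^{4} + 6 x^{2} - 12}, which equals f(x).
F(5/2) = \frac{\log{\left(\frac{3}{2} \right)}}{4} + \frac{7 \log{\left(\frac{7}{2} \right)}}{36} + \frac{2 \sqrt{2} \operatorname{atan}{\left(\frac{5 \sqrt{2}}{4} \right)}}{9} + \frac{4 \log{\left(\frac{33}{4} \right)}}{9}; F(3/2) = - \frac{\log{\left(2 \right)}}{4} + \frac{7 \log{\left(\frac{5}{2} \right)}}{36} + \frac{2 \sqrt{2} \operatorname{atan}{\left(\frac{3 \sqrt{2}}{4} \right)}}{9} + \frac{4 \log{\left(\frac{17}{4} \right)}}{9}.
Integral = F(5/2) - F(3/2) = - \frac{4 \log{\left(\frac{17}{4} \right)}}{9} - \frac{2 \sqrt{2} \operatorname{atan}{\left(\frac{3 \sqrt{2}}{4} \right)}}{9} - \frac{7 \log{\left(\frac{5}{2} \right)}}{36} + \frac{\log{\left(\frac{3}{2} \right)}}{4} + \frac{\log{\left(2 \right)}}{4} + \frac{7 \log{\left(\frac{7}{2} \right)}}{36} + \frac{2 \sqrt{2} \operatorname{atan}{\left(\frac{5 \sqrt{2}}{4} \right)}}{9} + \frac{4 \log{\left(\frac{33}{4} \right)}}{9}.

Antiderivative: F(x) = \frac{\log{\left(x - 1 \right)}}{4} + \frac{7 \log{\left(x + 1 \right)}}{36} + \frac{4 \log{\left(x^{2} + 2 \right)}}{9} + \frac{2 \sqrt{2} \operatorname{atan}{\left(\frac{\sqrt{2} x}{2} \right)}}{9}; value = - \frac{4 \log{\left(\frac{17}{4} \right)}}{9} - \frac{2 \sqrt{2} \operatorname{atan}{\left(\frac{3 \sqrt{2}}{4} \right)}}{9} - \frac{7 \log{\left(\frac{5}{2} \right)}}{36} + \frac{\log{\left(\frac{3}{2} \right)}}{4} + \frac{\log{\left(2 \right)}}{4} + \frac{7 \log{\left(\frac{7}{2} \right)}}{36} + \frac{2 \sqrt{2} \operatorname{atan}{\left(\frac{5 \sqrt{2}}{4} \right)}}{9} + \frac{4 \log{\left(\frac{33}{4} \right)}}{9}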